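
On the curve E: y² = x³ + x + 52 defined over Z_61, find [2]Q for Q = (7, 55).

tangent at (7, 55): λ = (3·7² + 1)/(2·55) ≡ 26/49. 49⁻¹ ≡ 5 (mod 61) since 49·5 = 245 ≡ 1, so λ ≡ 26·5 ≡ 8.
  x = λ² - 7 - 7 = 64 - 14 ≡ 50; y = λ·(7 - 50) - 55 ≡ 28. → (50, 28)

(50, 28)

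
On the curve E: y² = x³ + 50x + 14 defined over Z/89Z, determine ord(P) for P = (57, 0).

2P: (57, 0) + (57, 0): same x and y₁ ≡ -y₂, so the sum is ∞.
2P = ∞, so the order is 2.

2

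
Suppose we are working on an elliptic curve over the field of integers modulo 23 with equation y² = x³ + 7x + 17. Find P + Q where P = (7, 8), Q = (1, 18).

(5, 4)

(7, 8) + (1, 18). λ = (18 - 8)/(1 - 7) ≡ 10/17 mod 23. 17⁻¹ ≡ 19 (mod 23), so λ ≡ 6.
  x = λ² - 7 - 1 = 36 - 8 ≡ 5; y = λ·(7 - 5) - 8 ≡ 4. → (5, 4)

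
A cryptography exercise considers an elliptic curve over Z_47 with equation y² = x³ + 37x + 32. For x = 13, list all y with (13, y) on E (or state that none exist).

none

x³ + 37x + 32 = 2710 ≡ 31 (mod 47).
31 is a non-residue mod 47; no y exists.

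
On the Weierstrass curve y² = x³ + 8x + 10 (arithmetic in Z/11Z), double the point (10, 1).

tangent at (10, 1): λ = (3·10² + 8)/(2·1) ≡ 0/2. 2⁻¹ ≡ 6 (mod 11), so λ ≡ 0·6 ≡ 0.
  x = λ² - 10 - 10 = 0 - 20 ≡ 2; y = λ·(10 - 2) - 1 ≡ 10. → (2, 10)

(2, 10)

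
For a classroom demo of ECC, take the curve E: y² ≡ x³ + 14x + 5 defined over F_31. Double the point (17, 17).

tangent at (17, 17): λ = (3·17² + 14)/(2·17) ≡ 13/3. 3⁻¹ ≡ 21 (mod 31) since 3·21 = 63 ≡ 1, so λ ≡ 13·21 ≡ 25.
  x = λ² - 17 - 17 = 625 - 34 ≡ 2; y = λ·(17 - 2) - 17 ≡ 17. → (2, 17)

(2, 17)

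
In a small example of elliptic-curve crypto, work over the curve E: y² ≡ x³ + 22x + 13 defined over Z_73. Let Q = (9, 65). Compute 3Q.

(7, 46)

Repeated addition: build up to 3Q.
2Q: tangent at (9, 65): λ = (3·9² + 22)/(2·65) ≡ 46/57. 57⁻¹ ≡ 41 (mod 73) since 57·41 = 2337 ≡ 1, so λ ≡ 46·41 ≡ 61.
  x = λ² - 9 - 9 = 3721 - 18 ≡ 53; y = λ·(9 - 53) - 65 ≡ 25. → (53, 25)
3Q: (53, 25) + (9, 65). λ = (65 - 25)/(9 - 53) ≡ 40/29 mod 73. 29⁻¹ ≡ 68 (mod 73) since 29·68 = 1972 ≡ 1, so λ ≡ 19.
  x = λ² - 53 - 9 = 361 - 62 ≡ 7; y = λ·(53 - 7) - 25 ≡ 46. → (7, 46)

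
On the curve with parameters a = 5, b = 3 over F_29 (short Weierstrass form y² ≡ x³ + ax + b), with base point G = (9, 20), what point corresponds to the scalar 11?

(9, 9)

Double-and-add on 11 = (1011)₂. Start with G = (9, 20) for the leading 1-bit.
double: tangent at (9, 20): λ = (3·9² + 5)/(2·20) ≡ 16/11. 11⁻¹ ≡ 8 (mod 29), so λ ≡ 16·8 ≡ 12.
  x = λ² - 9 - 9 = 144 - 18 ≡ 10; y = λ·(9 - 10) - 20 ≡ 26. → (10, 26)
double: tangent at (10, 26): λ = (3·10² + 5)/(2·26) ≡ 15/23. 23⁻¹ ≡ 24 (mod 29) since 23·24 = 552 ≡ 1, so λ ≡ 15·24 ≡ 12.
  x = λ² - 10 - 10 = 144 - 20 ≡ 8; y = λ·(10 - 8) - 26 ≡ 27. → (8, 27)
add G: (8, 27) + (9, 20). λ = (20 - 27)/(9 - 8) ≡ 22/1 mod 29. 1⁻¹ ≡ 1 (mod 29) since 1·1 = 1 ≡ 1, so λ ≡ 22.
  x = λ² - 8 - 9 = 484 - 17 ≡ 3; y = λ·(8 - 3) - 27 ≡ 25. → (3, 25)
double: tangent at (3, 25): λ = (3·3² + 5)/(2·25) ≡ 3/21. 21⁻¹ ≡ 18 (mod 29), so λ ≡ 3·18 ≡ 25.
  x = λ² - 3 - 3 = 625 - 6 ≡ 10; y = λ·(3 - 10) - 25 ≡ 3. → (10, 3)
add G: (10, 3) + (9, 20). λ = (20 - 3)/(9 - 10) ≡ 17/28 mod 29. 28⁻¹ ≡ 28 (mod 29), so λ ≡ 12.
  x = λ² - 10 - 9 = 144 - 19 ≡ 9; y = λ·(10 - 9) - 3 ≡ 9. → (9, 9)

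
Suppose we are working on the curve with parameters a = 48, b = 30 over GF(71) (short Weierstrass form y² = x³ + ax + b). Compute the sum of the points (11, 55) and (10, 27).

(11, 55) + (10, 27). λ = (27 - 55)/(10 - 11) ≡ 43/70 mod 71. 70⁻¹ ≡ 70 (mod 71), so λ ≡ 28.
  x = λ² - 11 - 10 = 784 - 21 ≡ 53; y = λ·(11 - 53) - 55 ≡ 47. → (53, 47)

(53, 47)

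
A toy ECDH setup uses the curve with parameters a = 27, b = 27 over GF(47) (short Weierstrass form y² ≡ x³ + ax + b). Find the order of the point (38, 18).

2P: tangent at (38, 18): λ = (3·38² + 27)/(2·18) ≡ 35/36. 36⁻¹ ≡ 17 (mod 47), so λ ≡ 35·17 ≡ 31.
  x = λ² - 38 - 38 = 961 - 76 ≡ 39; y = λ·(38 - 39) - 18 ≡ 45. → (39, 45)
3P: (39, 45) + (38, 18). λ = (18 - 45)/(38 - 39) ≡ 20/46 mod 47. 46⁻¹ ≡ 46 (mod 47) since 46·46 = 2116 ≡ 1, so λ ≡ 27.
  x = λ² - 39 - 38 = 729 - 77 ≡ 41; y = λ·(39 - 41) - 45 ≡ 42. → (41, 42)
4P: (41, 42) + (38, 18). λ = (18 - 42)/(38 - 41) ≡ 23/44 mod 47. 44⁻¹ ≡ 31 (mod 47) since 44·31 = 1364 ≡ 1, so λ ≡ 8.
  x = λ² - 41 - 38 = 64 - 79 ≡ 32; y = λ·(41 - 32) - 42 ≡ 30. → (32, 30)
5P: (32, 30) + (38, 18). λ = (18 - 30)/(38 - 32) ≡ 35/6 mod 47. 6⁻¹ ≡ 8 (mod 47), so λ ≡ 45.
  x = λ² - 32 - 38 = 2025 - 70 ≡ 28; y = λ·(32 - 28) - 30 ≡ 9. → (28, 9)
6P: (28, 9) + (38, 18). λ = (18 - 9)/(38 - 28) ≡ 9/10 mod 47. 10⁻¹ ≡ 33 (mod 47), so λ ≡ 15.
  x = λ² - 28 - 38 = 225 - 66 ≡ 18; y = λ·(28 - 18) - 9 ≡ 0. → (18, 0)
7P: (18, 0) + (38, 18). λ = (18 - 0)/(38 - 18) ≡ 18/20 mod 47. 20⁻¹ ≡ 40 (mod 47), so λ ≡ 15.
  x = λ² - 18 - 38 = 225 - 56 ≡ 28; y = λ·(18 - 28) - 0 ≡ 38. → (28, 38)
8P: (28, 38) + (38, 18). λ = (18 - 38)/(38 - 28) ≡ 27/10 mod 47. 10⁻¹ ≡ 33 (mod 47) since 10·33 = 330 ≡ 1, so λ ≡ 45.
  x = λ² - 28 - 38 = 2025 - 66 ≡ 32; y = λ·(28 - 32) - 38 ≡ 17. → (32, 17)
9P: (32, 17) + (38, 18). λ = (18 - 17)/(38 - 32) ≡ 1/6 mod 47. 6⁻¹ ≡ 8 (mod 47), so λ ≡ 8.
  x = λ² - 32 - 38 = 64 - 70 ≡ 41; y = λ·(32 - 41) - 17 ≡ 5. → (41, 5)
10P: (41, 5) + (38, 18). λ = (18 - 5)/(38 - 41) ≡ 13/44 mod 47. 44⁻¹ ≡ 31 (mod 47) since 44·31 = 1364 ≡ 1, so λ ≡ 27.
  x = λ² - 41 - 38 = 729 - 79 ≡ 39; y = λ·(41 - 39) - 5 ≡ 2. → (39, 2)
11P: (39, 2) + (38, 18). λ = (18 - 2)/(38 - 39) ≡ 16/46 mod 47. 46⁻¹ ≡ 46 (mod 47), so λ ≡ 31.
  x = λ² - 39 - 38 = 961 - 77 ≡ 38; y = λ·(39 - 38) - 2 ≡ 29. → (38, 29)
12P: (38, 29) + (38, 18): same x and y₁ ≡ -y₂, so the sum is ∞.
12P = ∞, so the order is 12.

12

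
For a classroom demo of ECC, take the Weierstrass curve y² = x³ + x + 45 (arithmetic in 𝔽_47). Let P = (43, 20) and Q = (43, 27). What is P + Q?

O

The two points share x = 43 and their y-coordinates satisfy 20 + 27 ≡ 0 (mod 47), so they are inverses. Their sum is ∞.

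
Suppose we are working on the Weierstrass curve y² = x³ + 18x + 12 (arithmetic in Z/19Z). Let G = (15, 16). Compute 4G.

Repeated addition: build up to 4G.
2G: tangent at (15, 16): λ = (3·15² + 18)/(2·16) ≡ 9/13. 13⁻¹ ≡ 3 (mod 19) since 13·3 = 39 ≡ 1, so λ ≡ 9·3 ≡ 8.
  x = λ² - 15 - 15 = 64 - 30 ≡ 15; y = λ·(15 - 15) - 16 ≡ 3. → (15, 3)
3G: (15, 3) + (15, 16): same x and y₁ ≡ -y₂, so the sum is ∞.
4G: ∞ + (15, 16) = (15, 16) (identity).

(15, 16)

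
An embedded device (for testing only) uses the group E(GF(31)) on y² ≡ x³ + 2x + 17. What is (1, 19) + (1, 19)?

tangent at (1, 19): λ = (3·1² + 2)/(2·19) ≡ 5/7. 7⁻¹ ≡ 9 (mod 31), so λ ≡ 5·9 ≡ 14.
  x = λ² - 1 - 1 = 196 - 2 ≡ 8; y = λ·(1 - 8) - 19 ≡ 7. → (8, 7)

(8, 7)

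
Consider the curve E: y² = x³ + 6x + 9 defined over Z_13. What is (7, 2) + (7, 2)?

tangent at (7, 2): λ = (3·7² + 6)/(2·2) ≡ 10/4. 4⁻¹ ≡ 10 (mod 13), so λ ≡ 10·10 ≡ 9.
  x = λ² - 7 - 7 = 81 - 14 ≡ 2; y = λ·(7 - 2) - 2 ≡ 4. → (2, 4)

(2, 4)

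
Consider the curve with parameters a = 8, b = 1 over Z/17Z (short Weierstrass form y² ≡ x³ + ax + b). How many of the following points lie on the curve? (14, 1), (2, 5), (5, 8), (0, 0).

3

(14, 1): 1² ≡ 1, rhs ≡ 1 → on.
(2, 5): 5² ≡ 8, rhs ≡ 8 → on.
(5, 8): 8² ≡ 13, rhs ≡ 13 → on.
(0, 0): 0² ≡ 0, rhs ≡ 1 → off.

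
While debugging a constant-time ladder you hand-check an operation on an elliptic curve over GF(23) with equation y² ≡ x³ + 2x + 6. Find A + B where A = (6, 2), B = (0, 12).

(6, 2) + (0, 12). λ = (12 - 2)/(0 - 6) ≡ 10/17 mod 23. 17⁻¹ ≡ 19 (mod 23), so λ ≡ 6.
  x = λ² - 6 - 0 = 36 - 6 ≡ 7; y = λ·(6 - 7) - 2 ≡ 15. → (7, 15)

(7, 15)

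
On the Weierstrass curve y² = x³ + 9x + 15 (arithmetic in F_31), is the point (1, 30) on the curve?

y² = 30² ≡ 1; x³ + 9x + 15 = 25 ≡ 25 (mod 31). 1 ≠ 25.

no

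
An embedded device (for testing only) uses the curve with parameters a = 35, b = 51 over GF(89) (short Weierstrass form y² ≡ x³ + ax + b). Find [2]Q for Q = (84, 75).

(5, 66)

tangent at (84, 75): λ = (3·84² + 35)/(2·75) ≡ 21/61. 61⁻¹ ≡ 54 (mod 89), so λ ≡ 21·54 ≡ 66.
  x = λ² - 84 - 84 = 4356 - 168 ≡ 5; y = λ·(84 - 5) - 75 ≡ 66. → (5, 66)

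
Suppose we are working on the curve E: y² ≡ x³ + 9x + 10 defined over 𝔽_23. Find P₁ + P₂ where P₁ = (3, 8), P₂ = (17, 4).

(12, 11)

(3, 8) + (17, 4). λ = (4 - 8)/(17 - 3) ≡ 19/14 mod 23. 14⁻¹ ≡ 5 (mod 23), so λ ≡ 3.
  x = λ² - 3 - 17 = 9 - 20 ≡ 12; y = λ·(3 - 12) - 8 ≡ 11. → (12, 11)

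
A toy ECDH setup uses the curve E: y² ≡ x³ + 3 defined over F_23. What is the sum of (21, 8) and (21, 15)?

O

The two points share x = 21 and their y-coordinates satisfy 8 + 15 ≡ 0 (mod 23), so they are inverses. Their sum is 𝒪.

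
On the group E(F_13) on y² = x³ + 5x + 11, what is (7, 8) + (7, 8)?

(8, 2)

tangent at (7, 8): λ = (3·7² + 5)/(2·8) ≡ 9/3. 3⁻¹ ≡ 9 (mod 13) since 3·9 = 27 ≡ 1, so λ ≡ 9·9 ≡ 3.
  x = λ² - 7 - 7 = 9 - 14 ≡ 8; y = λ·(7 - 8) - 8 ≡ 2. → (8, 2)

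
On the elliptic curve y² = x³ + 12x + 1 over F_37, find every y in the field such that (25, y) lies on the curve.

x³ + 12x + 1 = 15926 ≡ 16 (mod 37).
Square roots of 16 mod 37: 4 and 33 (since 4² = 16 ≡ 16).

4, 33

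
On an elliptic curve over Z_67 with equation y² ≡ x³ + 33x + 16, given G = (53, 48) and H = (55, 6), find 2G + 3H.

First 2G:
Repeated addition: build up to 2G.
2G: tangent at (53, 48): λ = (3·53² + 33)/(2·48) ≡ 18/29. 29⁻¹ ≡ 37 (mod 67), so λ ≡ 18·37 ≡ 63.
  x = λ² - 53 - 53 = 3969 - 106 ≡ 44; y = λ·(53 - 44) - 48 ≡ 50. → (44, 50)
2G = (44, 50).
Next 3H:
Repeated addition: build up to 3H.
2H: tangent at (55, 6): λ = (3·55² + 33)/(2·6) ≡ 63/12. 12⁻¹ ≡ 28 (mod 67) since 12·28 = 336 ≡ 1, so λ ≡ 63·28 ≡ 22.
  x = λ² - 55 - 55 = 484 - 110 ≡ 39; y = λ·(55 - 39) - 6 ≡ 11. → (39, 11)
3H: (39, 11) + (55, 6). λ = (6 - 11)/(55 - 39) ≡ 62/16 mod 67. 16⁻¹ ≡ 21 (mod 67), so λ ≡ 29.
  x = λ² - 39 - 55 = 841 - 94 ≡ 10; y = λ·(39 - 10) - 11 ≡ 26. → (10, 26)
3H = (10, 26).
Finally 2G + 3H:
(44, 50) + (10, 26). λ = (26 - 50)/(10 - 44) ≡ 43/33 mod 67. 33⁻¹ ≡ 65 (mod 67), so λ ≡ 48.
  x = λ² - 44 - 10 = 2304 - 54 ≡ 39; y = λ·(44 - 39) - 50 ≡ 56. → (39, 56)

(39, 56)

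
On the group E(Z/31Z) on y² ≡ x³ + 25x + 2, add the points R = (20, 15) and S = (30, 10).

(20, 15) + (30, 10). λ = (10 - 15)/(30 - 20) ≡ 26/10 mod 31. 10⁻¹ ≡ 28 (mod 31) since 10·28 = 280 ≡ 1, so λ ≡ 15.
  x = λ² - 20 - 30 = 225 - 50 ≡ 20; y = λ·(20 - 20) - 15 ≡ 16. → (20, 16)

(20, 16)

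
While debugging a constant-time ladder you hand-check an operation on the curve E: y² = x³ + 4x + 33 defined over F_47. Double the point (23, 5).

(17, 19)

tangent at (23, 5): λ = (3·23² + 4)/(2·5) ≡ 40/10. 10⁻¹ ≡ 33 (mod 47), so λ ≡ 40·33 ≡ 4.
  x = λ² - 23 - 23 = 16 - 46 ≡ 17; y = λ·(23 - 17) - 5 ≡ 19. → (17, 19)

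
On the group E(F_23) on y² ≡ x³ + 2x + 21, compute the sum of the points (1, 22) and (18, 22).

(1, 22) + (18, 22). λ = (22 - 22)/(18 - 1) ≡ 0/17 mod 23. 17⁻¹ ≡ 19 (mod 23), so λ ≡ 0.
  x = λ² - 1 - 18 = 0 - 19 ≡ 4; y = λ·(1 - 4) - 22 ≡ 1. → (4, 1)

(4, 1)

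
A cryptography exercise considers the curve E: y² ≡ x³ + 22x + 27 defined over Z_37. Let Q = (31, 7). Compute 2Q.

tangent at (31, 7): λ = (3·31² + 22)/(2·7) ≡ 19/14. 14⁻¹ ≡ 8 (mod 37), so λ ≡ 19·8 ≡ 4.
  x = λ² - 31 - 31 = 16 - 62 ≡ 28; y = λ·(31 - 28) - 7 ≡ 5. → (28, 5)

(28, 5)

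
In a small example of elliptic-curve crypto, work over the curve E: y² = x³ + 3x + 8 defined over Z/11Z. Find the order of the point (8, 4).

2P: tangent at (8, 4): λ = (3·8² + 3)/(2·4) ≡ 8/8. 8⁻¹ ≡ 7 (mod 11) since 8·7 = 56 ≡ 1, so λ ≡ 8·7 ≡ 1.
  x = λ² - 8 - 8 = 1 - 16 ≡ 7; y = λ·(8 - 7) - 4 ≡ 8. → (7, 8)
3P: (7, 8) + (8, 4). λ = (4 - 8)/(8 - 7) ≡ 7/1 mod 11. 1⁻¹ ≡ 1 (mod 11) since 1·1 = 1 ≡ 1, so λ ≡ 7.
  x = λ² - 7 - 8 = 49 - 15 ≡ 1; y = λ·(7 - 1) - 8 ≡ 1. → (1, 1)
4P: (1, 1) + (8, 4). λ = (4 - 1)/(8 - 1) ≡ 3/7 mod 11. 7⁻¹ ≡ 8 (mod 11) since 7·8 = 56 ≡ 1, so λ ≡ 2.
  x = λ² - 1 - 8 = 4 - 9 ≡ 6; y = λ·(1 - 6) - 1 ≡ 0. → (6, 0)
5P: (6, 0) + (8, 4). λ = (4 - 0)/(8 - 6) ≡ 4/2 mod 11. 2⁻¹ ≡ 6 (mod 11) since 2·6 = 12 ≡ 1, so λ ≡ 2.
  x = λ² - 6 - 8 = 4 - 14 ≡ 1; y = λ·(6 - 1) - 0 ≡ 10. → (1, 10)
6P: (1, 10) + (8, 4). λ = (4 - 10)/(8 - 1) ≡ 5/7 mod 11. 7⁻¹ ≡ 8 (mod 11), so λ ≡ 7.
  x = λ² - 1 - 8 = 49 - 9 ≡ 7; y = λ·(1 - 7) - 10 ≡ 3. → (7, 3)
7P: (7, 3) + (8, 4). λ = (4 - 3)/(8 - 7) ≡ 1/1 mod 11. 1⁻¹ ≡ 1 (mod 11) since 1·1 = 1 ≡ 1, so λ ≡ 1.
  x = λ² - 7 - 8 = 1 - 15 ≡ 8; y = λ·(7 - 8) - 3 ≡ 7. → (8, 7)
8P: (8, 7) + (8, 4): same x and y₁ ≡ -y₂, so the sum is O.
8P = O, so the order is 8.

8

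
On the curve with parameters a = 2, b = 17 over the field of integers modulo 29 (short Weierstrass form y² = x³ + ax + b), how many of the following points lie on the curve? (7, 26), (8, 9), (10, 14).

2

(7, 26): 26² ≡ 9, rhs ≡ 26 → off.
(8, 9): 9² ≡ 23, rhs ≡ 23 → on.
(10, 14): 14² ≡ 22, rhs ≡ 22 → on.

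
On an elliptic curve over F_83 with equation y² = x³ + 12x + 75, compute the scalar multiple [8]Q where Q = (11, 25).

Repeated addition: build up to 8Q.
2Q: tangent at (11, 25): λ = (3·11² + 12)/(2·25) ≡ 43/50. 50⁻¹ ≡ 5 (mod 83) since 50·5 = 250 ≡ 1, so λ ≡ 43·5 ≡ 49.
  x = λ² - 11 - 11 = 2401 - 22 ≡ 55; y = λ·(11 - 55) - 25 ≡ 60. → (55, 60)
3Q: (55, 60) + (11, 25). λ = (25 - 60)/(11 - 55) ≡ 48/39 mod 83. 39⁻¹ ≡ 66 (mod 83), so λ ≡ 14.
  x = λ² - 55 - 11 = 196 - 66 ≡ 47; y = λ·(55 - 47) - 60 ≡ 52. → (47, 52)
4Q: (47, 52) + (11, 25). λ = (25 - 52)/(11 - 47) ≡ 56/47 mod 83. 47⁻¹ ≡ 53 (mod 83), so λ ≡ 63.
  x = λ² - 47 - 11 = 3969 - 58 ≡ 10; y = λ·(47 - 10) - 52 ≡ 38. → (10, 38)
5Q: (10, 38) + (11, 25). λ = (25 - 38)/(11 - 10) ≡ 70/1 mod 83. 1⁻¹ ≡ 1 (mod 83), so λ ≡ 70.
  x = λ² - 10 - 11 = 4900 - 21 ≡ 65; y = λ·(10 - 65) - 38 ≡ 13. → (65, 13)
6Q: (65, 13) + (11, 25). λ = (25 - 13)/(11 - 65) ≡ 12/29 mod 83. 29⁻¹ ≡ 63 (mod 83) since 29·63 = 1827 ≡ 1, so λ ≡ 9.
  x = λ² - 65 - 11 = 81 - 76 ≡ 5; y = λ·(65 - 5) - 13 ≡ 29. → (5, 29)
7Q: (5, 29) + (11, 25). λ = (25 - 29)/(11 - 5) ≡ 79/6 mod 83. 6⁻¹ ≡ 14 (mod 83) since 6·14 = 84 ≡ 1, so λ ≡ 27.
  x = λ² - 5 - 11 = 729 - 16 ≡ 49; y = λ·(5 - 49) - 29 ≡ 28. → (49, 28)
8Q: (49, 28) + (11, 25). λ = (25 - 28)/(11 - 49) ≡ 80/45 mod 83. 45⁻¹ ≡ 24 (mod 83), so λ ≡ 11.
  x = λ² - 49 - 11 = 121 - 60 ≡ 61; y = λ·(49 - 61) - 28 ≡ 6. → (61, 6)

(61, 6)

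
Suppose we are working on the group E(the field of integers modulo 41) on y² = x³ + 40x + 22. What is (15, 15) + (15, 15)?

(13, 19)

tangent at (15, 15): λ = (3·15² + 40)/(2·15) ≡ 18/30. 30⁻¹ ≡ 26 (mod 41) since 30·26 = 780 ≡ 1, so λ ≡ 18·26 ≡ 17.
  x = λ² - 15 - 15 = 289 - 30 ≡ 13; y = λ·(15 - 13) - 15 ≡ 19. → (13, 19)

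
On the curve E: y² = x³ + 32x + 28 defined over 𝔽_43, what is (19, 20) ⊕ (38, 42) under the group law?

(17, 14)

(19, 20) + (38, 42). λ = (42 - 20)/(38 - 19) ≡ 22/19 mod 43. 19⁻¹ ≡ 34 (mod 43), so λ ≡ 17.
  x = λ² - 19 - 38 = 289 - 57 ≡ 17; y = λ·(19 - 17) - 20 ≡ 14. → (17, 14)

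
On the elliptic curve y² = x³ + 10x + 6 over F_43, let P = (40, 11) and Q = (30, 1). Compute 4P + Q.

(0, 36)

First 4P:
Double-and-add on 4 = (100)₂. Start with P = (40, 11) for the leading 1-bit.
double: tangent at (40, 11): λ = (3·40² + 10)/(2·11) ≡ 37/22. 22⁻¹ ≡ 2 (mod 43) since 22·2 = 44 ≡ 1, so λ ≡ 37·2 ≡ 31.
  x = λ² - 40 - 40 = 961 - 80 ≡ 21; y = λ·(40 - 21) - 11 ≡ 19. → (21, 19)
double: tangent at (21, 19): λ = (3·21² + 10)/(2·19) ≡ 0/38. 38⁻¹ ≡ 17 (mod 43) since 38·17 = 646 ≡ 1, so λ ≡ 0·17 ≡ 0.
  x = λ² - 21 - 21 = 0 - 42 ≡ 1; y = λ·(21 - 1) - 19 ≡ 24. → (1, 24)
4P = (1, 24).
Finally 4P + Q:
(1, 24) + (30, 1). λ = (1 - 24)/(30 - 1) ≡ 20/29 mod 43. 29⁻¹ ≡ 3 (mod 43), so λ ≡ 17.
  x = λ² - 1 - 30 = 289 - 31 ≡ 0; y = λ·(1 - 0) - 24 ≡ 36. → (0, 36)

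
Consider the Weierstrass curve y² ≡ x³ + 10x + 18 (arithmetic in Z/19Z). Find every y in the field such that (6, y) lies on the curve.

x³ + 10x + 18 = 294 ≡ 9 (mod 19).
Square roots of 9 mod 19: 3 and 16 (since 3² = 9 ≡ 9).

3, 16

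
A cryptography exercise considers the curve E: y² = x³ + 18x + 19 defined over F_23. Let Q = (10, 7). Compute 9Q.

Repeated addition: build up to 9Q.
2Q: tangent at (10, 7): λ = (3·10² + 18)/(2·7) ≡ 19/14. 14⁻¹ ≡ 5 (mod 23) since 14·5 = 70 ≡ 1, so λ ≡ 19·5 ≡ 3.
  x = λ² - 10 - 10 = 9 - 20 ≡ 12; y = λ·(10 - 12) - 7 ≡ 10. → (12, 10)
3Q: (12, 10) + (10, 7). λ = (7 - 10)/(10 - 12) ≡ 20/21 mod 23. 21⁻¹ ≡ 11 (mod 23) since 21·11 = 231 ≡ 1, so λ ≡ 13.
  x = λ² - 12 - 10 = 169 - 22 ≡ 9; y = λ·(12 - 9) - 10 ≡ 6. → (9, 6)
4Q: (9, 6) + (10, 7). λ = (7 - 6)/(10 - 9) ≡ 1/1 mod 23. 1⁻¹ ≡ 1 (mod 23), so λ ≡ 1.
  x = λ² - 9 - 10 = 1 - 19 ≡ 5; y = λ·(9 - 5) - 6 ≡ 21. → (5, 21)
5Q: (5, 21) + (10, 7). λ = (7 - 21)/(10 - 5) ≡ 9/5 mod 23. 5⁻¹ ≡ 14 (mod 23), so λ ≡ 11.
  x = λ² - 5 - 10 = 121 - 15 ≡ 14; y = λ·(5 - 14) - 21 ≡ 18. → (14, 18)
6Q: (14, 18) + (10, 7). λ = (7 - 18)/(10 - 14) ≡ 12/19 mod 23. 19⁻¹ ≡ 17 (mod 23), so λ ≡ 20.
  x = λ² - 14 - 10 = 400 - 24 ≡ 8; y = λ·(14 - 8) - 18 ≡ 10. → (8, 10)
7Q: (8, 10) + (10, 7). λ = (7 - 10)/(10 - 8) ≡ 20/2 mod 23. 2⁻¹ ≡ 12 (mod 23) since 2·12 = 24 ≡ 1, so λ ≡ 10.
  x = λ² - 8 - 10 = 100 - 18 ≡ 13; y = λ·(8 - 13) - 10 ≡ 9. → (13, 9)
8Q: (13, 9) + (10, 7). λ = (7 - 9)/(10 - 13) ≡ 21/20 mod 23. 20⁻¹ ≡ 15 (mod 23), so λ ≡ 16.
  x = λ² - 13 - 10 = 256 - 23 ≡ 3; y = λ·(13 - 3) - 9 ≡ 13. → (3, 13)
9Q: (3, 13) + (10, 7). λ = (7 - 13)/(10 - 3) ≡ 17/7 mod 23. 7⁻¹ ≡ 10 (mod 23) since 7·10 = 70 ≡ 1, so λ ≡ 9.
  x = λ² - 3 - 10 = 81 - 13 ≡ 22; y = λ·(3 - 22) - 13 ≡ 0. → (22, 0)

(22, 0)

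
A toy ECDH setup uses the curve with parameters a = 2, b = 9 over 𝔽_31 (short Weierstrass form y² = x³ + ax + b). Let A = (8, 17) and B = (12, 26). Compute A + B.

(18, 7)

(8, 17) + (12, 26). λ = (26 - 17)/(12 - 8) ≡ 9/4 mod 31. 4⁻¹ ≡ 8 (mod 31), so λ ≡ 10.
  x = λ² - 8 - 12 = 100 - 20 ≡ 18; y = λ·(8 - 18) - 17 ≡ 7. → (18, 7)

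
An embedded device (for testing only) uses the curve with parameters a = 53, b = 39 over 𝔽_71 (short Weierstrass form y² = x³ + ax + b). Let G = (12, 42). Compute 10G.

(40, 22)

Repeated addition: build up to 10G.
2G: tangent at (12, 42): λ = (3·12² + 53)/(2·42) ≡ 59/13. 13⁻¹ ≡ 11 (mod 71), so λ ≡ 59·11 ≡ 10.
  x = λ² - 12 - 12 = 100 - 24 ≡ 5; y = λ·(12 - 5) - 42 ≡ 28. → (5, 28)
3G: (5, 28) + (12, 42). λ = (42 - 28)/(12 - 5) ≡ 14/7 mod 71. 7⁻¹ ≡ 61 (mod 71), so λ ≡ 2.
  x = λ² - 5 - 12 = 4 - 17 ≡ 58; y = λ·(5 - 58) - 28 ≡ 8. → (58, 8)
4G: (58, 8) + (12, 42). λ = (42 - 8)/(12 - 58) ≡ 34/25 mod 71. 25⁻¹ ≡ 54 (mod 71), so λ ≡ 61.
  x = λ² - 58 - 12 = 3721 - 70 ≡ 30; y = λ·(58 - 30) - 8 ≡ 67. → (30, 67)
5G: (30, 67) + (12, 42). λ = (42 - 67)/(12 - 30) ≡ 46/53 mod 71. 53⁻¹ ≡ 67 (mod 71) since 53·67 = 3551 ≡ 1, so λ ≡ 29.
  x = λ² - 30 - 12 = 841 - 42 ≡ 18; y = λ·(30 - 18) - 67 ≡ 68. → (18, 68)
6G: (18, 68) + (12, 42). λ = (42 - 68)/(12 - 18) ≡ 45/65 mod 71. 65⁻¹ ≡ 59 (mod 71) since 65·59 = 3835 ≡ 1, so λ ≡ 28.
  x = λ² - 18 - 12 = 784 - 30 ≡ 44; y = λ·(18 - 44) - 68 ≡ 56. → (44, 56)
7G: (44, 56) + (12, 42). λ = (42 - 56)/(12 - 44) ≡ 57/39 mod 71. 39⁻¹ ≡ 51 (mod 71), so λ ≡ 67.
  x = λ² - 44 - 12 = 4489 - 56 ≡ 31; y = λ·(44 - 31) - 56 ≡ 34. → (31, 34)
8G: (31, 34) + (12, 42). λ = (42 - 34)/(12 - 31) ≡ 8/52 mod 71. 52⁻¹ ≡ 56 (mod 71), so λ ≡ 22.
  x = λ² - 31 - 12 = 484 - 43 ≡ 15; y = λ·(31 - 15) - 34 ≡ 34. → (15, 34)
9G: (15, 34) + (12, 42). λ = (42 - 34)/(12 - 15) ≡ 8/68 mod 71. 68⁻¹ ≡ 47 (mod 71) since 68·47 = 3196 ≡ 1, so λ ≡ 21.
  x = λ² - 15 - 12 = 441 - 27 ≡ 59; y = λ·(15 - 59) - 34 ≡ 36. → (59, 36)
10G: (59, 36) + (12, 42). λ = (42 - 36)/(12 - 59) ≡ 6/24 mod 71. 24⁻¹ ≡ 3 (mod 71), so λ ≡ 18.
  x = λ² - 59 - 12 = 324 - 71 ≡ 40; y = λ·(59 - 40) - 36 ≡ 22. → (40, 22)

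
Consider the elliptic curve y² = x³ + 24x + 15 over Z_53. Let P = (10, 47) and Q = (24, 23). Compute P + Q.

(36, 43)

(10, 47) + (24, 23). λ = (23 - 47)/(24 - 10) ≡ 29/14 mod 53. 14⁻¹ ≡ 19 (mod 53) since 14·19 = 266 ≡ 1, so λ ≡ 21.
  x = λ² - 10 - 24 = 441 - 34 ≡ 36; y = λ·(10 - 36) - 47 ≡ 43. → (36, 43)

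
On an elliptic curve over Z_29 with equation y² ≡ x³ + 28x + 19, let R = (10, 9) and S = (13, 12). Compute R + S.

(7, 23)

(10, 9) + (13, 12). λ = (12 - 9)/(13 - 10) ≡ 3/3 mod 29. 3⁻¹ ≡ 10 (mod 29), so λ ≡ 1.
  x = λ² - 10 - 13 = 1 - 23 ≡ 7; y = λ·(10 - 7) - 9 ≡ 23. → (7, 23)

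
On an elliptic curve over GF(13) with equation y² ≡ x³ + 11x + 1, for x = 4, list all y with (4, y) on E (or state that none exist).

x³ + 11x + 1 = 109 ≡ 5 (mod 13).
5 is a non-residue mod 13; no y exists.

none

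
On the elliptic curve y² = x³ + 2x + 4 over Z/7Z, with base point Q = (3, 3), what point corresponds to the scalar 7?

Repeated addition: build up to 7Q.
2Q: tangent at (3, 3): λ = (3·3² + 2)/(2·3) ≡ 1/6. 6⁻¹ ≡ 6 (mod 7), so λ ≡ 1·6 ≡ 6.
  x = λ² - 3 - 3 = 36 - 6 ≡ 2; y = λ·(3 - 2) - 3 ≡ 3. → (2, 3)
3Q: (2, 3) + (3, 3). λ = (3 - 3)/(3 - 2) ≡ 0/1 mod 7. 1⁻¹ ≡ 1 (mod 7) since 1·1 = 1 ≡ 1, so λ ≡ 0.
  x = λ² - 2 - 3 = 0 - 5 ≡ 2; y = λ·(2 - 2) - 3 ≡ 4. → (2, 4)
4Q: (2, 4) + (3, 3). λ = (3 - 4)/(3 - 2) ≡ 6/1 mod 7. 1⁻¹ ≡ 1 (mod 7), so λ ≡ 6.
  x = λ² - 2 - 3 = 36 - 5 ≡ 3; y = λ·(2 - 3) - 4 ≡ 4. → (3, 4)
5Q: (3, 4) + (3, 3): same x and y₁ ≡ -y₂, so the sum is 𝒪.
6Q: 𝒪 + (3, 3) = (3, 3) (identity).
7Q: tangent at (3, 3): λ = (3·3² + 2)/(2·3) ≡ 1/6. 6⁻¹ ≡ 6 (mod 7) since 6·6 = 36 ≡ 1, so λ ≡ 1·6 ≡ 6.
  x = λ² - 3 - 3 = 36 - 6 ≡ 2; y = λ·(3 - 2) - 3 ≡ 3. → (2, 3)

(2, 3)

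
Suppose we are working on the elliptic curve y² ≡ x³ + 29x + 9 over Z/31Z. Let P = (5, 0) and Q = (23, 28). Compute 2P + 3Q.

(30, 17)

First 2P:
Repeated addition: build up to 2P.
2P: (5, 0) + (5, 0): same x and y₁ ≡ -y₂, so the sum is ∞.
2P = ∞.
Next 3Q:
Repeated addition: build up to 3Q.
2Q: tangent at (23, 28): λ = (3·23² + 29)/(2·28) ≡ 4/25. 25⁻¹ ≡ 5 (mod 31), so λ ≡ 4·5 ≡ 20.
  x = λ² - 23 - 23 = 400 - 46 ≡ 13; y = λ·(23 - 13) - 28 ≡ 17. → (13, 17)
3Q: (13, 17) + (23, 28). λ = (28 - 17)/(23 - 13) ≡ 11/10 mod 31. 10⁻¹ ≡ 28 (mod 31), so λ ≡ 29.
  x = λ² - 13 - 23 = 841 - 36 ≡ 30; y = λ·(13 - 30) - 17 ≡ 17. → (30, 17)
3Q = (30, 17).
Finally 2P + 3Q:
∞ + (30, 17) = (30, 17) (identity).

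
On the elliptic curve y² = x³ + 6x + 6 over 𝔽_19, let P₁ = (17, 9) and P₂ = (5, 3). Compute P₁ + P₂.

(17, 9) + (5, 3). λ = (3 - 9)/(5 - 17) ≡ 13/7 mod 19. 7⁻¹ ≡ 11 (mod 19), so λ ≡ 10.
  x = λ² - 17 - 5 = 100 - 22 ≡ 2; y = λ·(17 - 2) - 9 ≡ 8. → (2, 8)

(2, 8)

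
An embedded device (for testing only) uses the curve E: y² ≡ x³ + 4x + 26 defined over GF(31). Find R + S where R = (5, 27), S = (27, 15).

(5, 27) + (27, 15). λ = (15 - 27)/(27 - 5) ≡ 19/22 mod 31. 22⁻¹ ≡ 24 (mod 31), so λ ≡ 22.
  x = λ² - 5 - 27 = 484 - 32 ≡ 18; y = λ·(5 - 18) - 27 ≡ 28. → (18, 28)

(18, 28)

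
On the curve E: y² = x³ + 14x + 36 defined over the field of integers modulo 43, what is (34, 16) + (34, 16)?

tangent at (34, 16): λ = (3·34² + 14)/(2·16) ≡ 42/32. 32⁻¹ ≡ 39 (mod 43), so λ ≡ 42·39 ≡ 4.
  x = λ² - 34 - 34 = 16 - 68 ≡ 34; y = λ·(34 - 34) - 16 ≡ 27. → (34, 27)

(34, 27)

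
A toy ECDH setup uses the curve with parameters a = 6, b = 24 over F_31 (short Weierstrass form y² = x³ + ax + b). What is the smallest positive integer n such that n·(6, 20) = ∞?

2P: tangent at (6, 20): λ = (3·6² + 6)/(2·20) ≡ 21/9. 9⁻¹ ≡ 7 (mod 31), so λ ≡ 21·7 ≡ 23.
  x = λ² - 6 - 6 = 529 - 12 ≡ 21; y = λ·(6 - 21) - 20 ≡ 7. → (21, 7)
3P: (21, 7) + (6, 20). λ = (20 - 7)/(6 - 21) ≡ 13/16 mod 31. 16⁻¹ ≡ 2 (mod 31) since 16·2 = 32 ≡ 1, so λ ≡ 26.
  x = λ² - 21 - 6 = 676 - 27 ≡ 29; y = λ·(21 - 29) - 7 ≡ 2. → (29, 2)
4P: (29, 2) + (6, 20). λ = (20 - 2)/(6 - 29) ≡ 18/8 mod 31. 8⁻¹ ≡ 4 (mod 31), so λ ≡ 10.
  x = λ² - 29 - 6 = 100 - 35 ≡ 3; y = λ·(29 - 3) - 2 ≡ 10. → (3, 10)
5P: (3, 10) + (6, 20). λ = (20 - 10)/(6 - 3) ≡ 10/3 mod 31. 3⁻¹ ≡ 21 (mod 31), so λ ≡ 24.
  x = λ² - 3 - 6 = 576 - 9 ≡ 9; y = λ·(3 - 9) - 10 ≡ 1. → (9, 1)
6P: (9, 1) + (6, 20). λ = (20 - 1)/(6 - 9) ≡ 19/28 mod 31. 28⁻¹ ≡ 10 (mod 31) since 28·10 = 280 ≡ 1, so λ ≡ 4.
  x = λ² - 9 - 6 = 16 - 15 ≡ 1; y = λ·(9 - 1) - 1 ≡ 0. → (1, 0)
7P: (1, 0) + (6, 20). λ = (20 - 0)/(6 - 1) ≡ 20/5 mod 31. 5⁻¹ ≡ 25 (mod 31) since 5·25 = 125 ≡ 1, so λ ≡ 4.
  x = λ² - 1 - 6 = 16 - 7 ≡ 9; y = λ·(1 - 9) - 0 ≡ 30. → (9, 30)
8P: (9, 30) + (6, 20). λ = (20 - 30)/(6 - 9) ≡ 21/28 mod 31. 28⁻¹ ≡ 10 (mod 31), so λ ≡ 24.
  x = λ² - 9 - 6 = 576 - 15 ≡ 3; y = λ·(9 - 3) - 30 ≡ 21. → (3, 21)
9P: (3, 21) + (6, 20). λ = (20 - 21)/(6 - 3) ≡ 30/3 mod 31. 3⁻¹ ≡ 21 (mod 31), so λ ≡ 10.
  x = λ² - 3 - 6 = 100 - 9 ≡ 29; y = λ·(3 - 29) - 21 ≡ 29. → (29, 29)
10P: (29, 29) + (6, 20). λ = (20 - 29)/(6 - 29) ≡ 22/8 mod 31. 8⁻¹ ≡ 4 (mod 31) since 8·4 = 32 ≡ 1, so λ ≡ 26.
  x = λ² - 29 - 6 = 676 - 35 ≡ 21; y = λ·(29 - 21) - 29 ≡ 24. → (21, 24)
11P: (21, 24) + (6, 20). λ = (20 - 24)/(6 - 21) ≡ 27/16 mod 31. 16⁻¹ ≡ 2 (mod 31), so λ ≡ 23.
  x = λ² - 21 - 6 = 529 - 27 ≡ 6; y = λ·(21 - 6) - 24 ≡ 11. → (6, 11)
12P: (6, 11) + (6, 20): same x and y₁ ≡ -y₂, so the sum is ∞.
12P = ∞, so the order is 12.

12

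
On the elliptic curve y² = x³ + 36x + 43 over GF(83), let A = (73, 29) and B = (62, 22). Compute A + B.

(73, 29) + (62, 22). λ = (22 - 29)/(62 - 73) ≡ 76/72 mod 83. 72⁻¹ ≡ 15 (mod 83), so λ ≡ 61.
  x = λ² - 73 - 62 = 3721 - 135 ≡ 17; y = λ·(73 - 17) - 29 ≡ 67. → (17, 67)

(17, 67)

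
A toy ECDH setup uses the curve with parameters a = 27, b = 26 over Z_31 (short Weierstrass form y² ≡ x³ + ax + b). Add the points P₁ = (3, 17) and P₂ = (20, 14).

(12, 1)

(3, 17) + (20, 14). λ = (14 - 17)/(20 - 3) ≡ 28/17 mod 31. 17⁻¹ ≡ 11 (mod 31) since 17·11 = 187 ≡ 1, so λ ≡ 29.
  x = λ² - 3 - 20 = 841 - 23 ≡ 12; y = λ·(3 - 12) - 17 ≡ 1. → (12, 1)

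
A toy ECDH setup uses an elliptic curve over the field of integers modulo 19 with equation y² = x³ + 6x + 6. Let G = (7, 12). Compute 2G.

(2, 8)

tangent at (7, 12): λ = (3·7² + 6)/(2·12) ≡ 1/5. 5⁻¹ ≡ 4 (mod 19) since 5·4 = 20 ≡ 1, so λ ≡ 1·4 ≡ 4.
  x = λ² - 7 - 7 = 16 - 14 ≡ 2; y = λ·(7 - 2) - 12 ≡ 8. → (2, 8)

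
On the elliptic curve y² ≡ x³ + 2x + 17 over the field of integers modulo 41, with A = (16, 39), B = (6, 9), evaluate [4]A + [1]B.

(39, 28)

First 4A:
Repeated addition: build up to 4A.
2A: tangent at (16, 39): λ = (3·16² + 2)/(2·39) ≡ 32/37. 37⁻¹ ≡ 10 (mod 41), so λ ≡ 32·10 ≡ 33.
  x = λ² - 16 - 16 = 1089 - 32 ≡ 32; y = λ·(16 - 32) - 39 ≡ 7. → (32, 7)
3A: (32, 7) + (16, 39). λ = (39 - 7)/(16 - 32) ≡ 32/25 mod 41. 25⁻¹ ≡ 23 (mod 41), so λ ≡ 39.
  x = λ² - 32 - 16 = 1521 - 48 ≡ 38; y = λ·(32 - 38) - 7 ≡ 5. → (38, 5)
4A: (38, 5) + (16, 39). λ = (39 - 5)/(16 - 38) ≡ 34/19 mod 41. 19⁻¹ ≡ 13 (mod 41) since 19·13 = 247 ≡ 1, so λ ≡ 32.
  x = λ² - 38 - 16 = 1024 - 54 ≡ 27; y = λ·(38 - 27) - 5 ≡ 19. → (27, 19)
4A = (27, 19).
Finally 4A + B:
(27, 19) + (6, 9). λ = (9 - 19)/(6 - 27) ≡ 31/20 mod 41. 20⁻¹ ≡ 39 (mod 41), so λ ≡ 20.
  x = λ² - 27 - 6 = 400 - 33 ≡ 39; y = λ·(27 - 39) - 19 ≡ 28. → (39, 28)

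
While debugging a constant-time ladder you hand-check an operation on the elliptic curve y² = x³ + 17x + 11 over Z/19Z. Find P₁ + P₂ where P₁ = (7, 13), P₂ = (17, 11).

(7, 13) + (17, 11). λ = (11 - 13)/(17 - 7) ≡ 17/10 mod 19. 10⁻¹ ≡ 2 (mod 19), so λ ≡ 15.
  x = λ² - 7 - 17 = 225 - 24 ≡ 11; y = λ·(7 - 11) - 13 ≡ 3. → (11, 3)

(11, 3)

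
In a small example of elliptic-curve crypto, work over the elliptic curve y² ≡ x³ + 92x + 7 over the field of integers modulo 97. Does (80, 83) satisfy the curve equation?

y² = 83² ≡ 2; x³ + 92x + 7 = 519367 ≡ 29 (mod 97). 2 ≠ 29.

no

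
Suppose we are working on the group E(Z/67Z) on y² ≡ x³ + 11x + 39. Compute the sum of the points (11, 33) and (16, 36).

(11, 33) + (16, 36). λ = (36 - 33)/(16 - 11) ≡ 3/5 mod 67. 5⁻¹ ≡ 27 (mod 67) since 5·27 = 135 ≡ 1, so λ ≡ 14.
  x = λ² - 11 - 16 = 196 - 27 ≡ 35; y = λ·(11 - 35) - 33 ≡ 33. → (35, 33)

(35, 33)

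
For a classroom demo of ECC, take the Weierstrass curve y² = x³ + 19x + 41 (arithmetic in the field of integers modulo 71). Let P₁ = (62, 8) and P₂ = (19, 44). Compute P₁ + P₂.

(62, 8) + (19, 44). λ = (44 - 8)/(19 - 62) ≡ 36/28 mod 71. 28⁻¹ ≡ 33 (mod 71) since 28·33 = 924 ≡ 1, so λ ≡ 52.
  x = λ² - 62 - 19 = 2704 - 81 ≡ 67; y = λ·(62 - 67) - 8 ≡ 16. → (67, 16)

(67, 16)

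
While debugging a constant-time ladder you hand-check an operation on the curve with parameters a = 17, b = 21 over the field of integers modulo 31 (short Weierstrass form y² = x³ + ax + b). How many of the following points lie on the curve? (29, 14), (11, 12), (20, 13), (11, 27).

(29, 14): 14² ≡ 10, rhs ≡ 10 → on.
(11, 12): 12² ≡ 20, rhs ≡ 20 → on.
(20, 13): 13² ≡ 14, rhs ≡ 22 → off.
(11, 27): 27² ≡ 16, rhs ≡ 20 → off.

2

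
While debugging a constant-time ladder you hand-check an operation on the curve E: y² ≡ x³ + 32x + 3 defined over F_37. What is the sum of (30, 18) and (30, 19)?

The two points share x = 30 and their y-coordinates satisfy 18 + 19 ≡ 0 (mod 37), so they are inverses. Their sum is O.

O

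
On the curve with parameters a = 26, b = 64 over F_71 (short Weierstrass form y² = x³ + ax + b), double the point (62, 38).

(27, 70)

tangent at (62, 38): λ = (3·62² + 26)/(2·38) ≡ 56/5. 5⁻¹ ≡ 57 (mod 71), so λ ≡ 56·57 ≡ 68.
  x = λ² - 62 - 62 = 4624 - 124 ≡ 27; y = λ·(62 - 27) - 38 ≡ 70. → (27, 70)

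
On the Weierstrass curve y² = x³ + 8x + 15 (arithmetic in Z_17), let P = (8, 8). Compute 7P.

(8, 9)

Double-and-add on 7 = (111)₂. Start with P = (8, 8) for the leading 1-bit.
double: tangent at (8, 8): λ = (3·8² + 8)/(2·8) ≡ 13/16. 16⁻¹ ≡ 16 (mod 17) since 16·16 = 256 ≡ 1, so λ ≡ 13·16 ≡ 4.
  x = λ² - 8 - 8 = 16 - 16 ≡ 0; y = λ·(8 - 0) - 8 ≡ 7. → (0, 7)
add P: (0, 7) + (8, 8). λ = (8 - 7)/(8 - 0) ≡ 1/8 mod 17. 8⁻¹ ≡ 15 (mod 17), so λ ≡ 15.
  x = λ² - 0 - 8 = 225 - 8 ≡ 13; y = λ·(0 - 13) - 7 ≡ 2. → (13, 2)
double: tangent at (13, 2): λ = (3·13² + 8)/(2·2) ≡ 5/4. 4⁻¹ ≡ 13 (mod 17) since 4·13 = 52 ≡ 1, so λ ≡ 5·13 ≡ 14.
  x = λ² - 13 - 13 = 196 - 26 ≡ 0; y = λ·(13 - 0) - 2 ≡ 10. → (0, 10)
add P: (0, 10) + (8, 8). λ = (8 - 10)/(8 - 0) ≡ 15/8 mod 17. 8⁻¹ ≡ 15 (mod 17), so λ ≡ 4.
  x = λ² - 0 - 8 = 16 - 8 ≡ 8; y = λ·(0 - 8) - 10 ≡ 9. → (8, 9)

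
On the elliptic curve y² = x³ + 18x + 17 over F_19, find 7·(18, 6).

(1, 13)

Write P = (18, 6).
Repeated addition: build up to 7P.
2P: tangent at (18, 6): λ = (3·18² + 18)/(2·6) ≡ 2/12. 12⁻¹ ≡ 8 (mod 19), so λ ≡ 2·8 ≡ 16.
  x = λ² - 18 - 18 = 256 - 36 ≡ 11; y = λ·(18 - 11) - 6 ≡ 11. → (11, 11)
3P: (11, 11) + (18, 6). λ = (6 - 11)/(18 - 11) ≡ 14/7 mod 19. 7⁻¹ ≡ 11 (mod 19) since 7·11 = 77 ≡ 1, so λ ≡ 2.
  x = λ² - 11 - 18 = 4 - 29 ≡ 13; y = λ·(11 - 13) - 11 ≡ 4. → (13, 4)
4P: (13, 4) + (18, 6). λ = (6 - 4)/(18 - 13) ≡ 2/5 mod 19. 5⁻¹ ≡ 4 (mod 19), so λ ≡ 8.
  x = λ² - 13 - 18 = 64 - 31 ≡ 14; y = λ·(13 - 14) - 4 ≡ 7. → (14, 7)
5P: (14, 7) + (18, 6). λ = (6 - 7)/(18 - 14) ≡ 18/4 mod 19. 4⁻¹ ≡ 5 (mod 19), so λ ≡ 14.
  x = λ² - 14 - 18 = 196 - 32 ≡ 12; y = λ·(14 - 12) - 7 ≡ 2. → (12, 2)
6P: (12, 2) + (18, 6). λ = (6 - 2)/(18 - 12) ≡ 4/6 mod 19. 6⁻¹ ≡ 16 (mod 19), so λ ≡ 7.
  x = λ² - 12 - 18 = 49 - 30 ≡ 0; y = λ·(12 - 0) - 2 ≡ 6. → (0, 6)
7P: (0, 6) + (18, 6). λ = (6 - 6)/(18 - 0) ≡ 0/18 mod 19. 18⁻¹ ≡ 18 (mod 19), so λ ≡ 0.
  x = λ² - 0 - 18 = 0 - 18 ≡ 1; y = λ·(0 - 1) - 6 ≡ 13. → (1, 13)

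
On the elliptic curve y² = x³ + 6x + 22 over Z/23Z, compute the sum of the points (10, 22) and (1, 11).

(1, 12)

(10, 22) + (1, 11). λ = (11 - 22)/(1 - 10) ≡ 12/14 mod 23. 14⁻¹ ≡ 5 (mod 23), so λ ≡ 14.
  x = λ² - 10 - 1 = 196 - 11 ≡ 1; y = λ·(10 - 1) - 22 ≡ 12. → (1, 12)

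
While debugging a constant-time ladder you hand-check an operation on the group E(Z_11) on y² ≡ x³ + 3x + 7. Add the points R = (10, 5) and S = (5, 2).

(10, 5) + (5, 2). λ = (2 - 5)/(5 - 10) ≡ 8/6 mod 11. 6⁻¹ ≡ 2 (mod 11), so λ ≡ 5.
  x = λ² - 10 - 5 = 25 - 15 ≡ 10; y = λ·(10 - 10) - 5 ≡ 6. → (10, 6)

(10, 6)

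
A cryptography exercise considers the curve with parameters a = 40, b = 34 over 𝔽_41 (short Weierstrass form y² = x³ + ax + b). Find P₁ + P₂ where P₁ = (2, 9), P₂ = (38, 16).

(2, 9) + (38, 16). λ = (16 - 9)/(38 - 2) ≡ 7/36 mod 41. 36⁻¹ ≡ 8 (mod 41) since 36·8 = 288 ≡ 1, so λ ≡ 15.
  x = λ² - 2 - 38 = 225 - 40 ≡ 21; y = λ·(2 - 21) - 9 ≡ 34. → (21, 34)

(21, 34)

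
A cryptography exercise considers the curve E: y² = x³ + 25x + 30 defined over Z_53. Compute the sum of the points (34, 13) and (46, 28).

(11, 29)

(34, 13) + (46, 28). λ = (28 - 13)/(46 - 34) ≡ 15/12 mod 53. 12⁻¹ ≡ 31 (mod 53), so λ ≡ 41.
  x = λ² - 34 - 46 = 1681 - 80 ≡ 11; y = λ·(34 - 11) - 13 ≡ 29. → (11, 29)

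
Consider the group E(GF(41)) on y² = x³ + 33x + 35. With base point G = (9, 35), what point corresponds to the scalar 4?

Double-and-add on 4 = (100)₂. Start with G = (9, 35) for the leading 1-bit.
double: tangent at (9, 35): λ = (3·9² + 33)/(2·35) ≡ 30/29. 29⁻¹ ≡ 17 (mod 41), so λ ≡ 30·17 ≡ 18.
  x = λ² - 9 - 9 = 324 - 18 ≡ 19; y = λ·(9 - 19) - 35 ≡ 31. → (19, 31)
double: tangent at (19, 31): λ = (3·19² + 33)/(2·31) ≡ 9/21. 21⁻¹ ≡ 2 (mod 41), so λ ≡ 9·2 ≡ 18.
  x = λ² - 19 - 19 = 324 - 38 ≡ 40; y = λ·(19 - 40) - 31 ≡ 1. → (40, 1)

(40, 1)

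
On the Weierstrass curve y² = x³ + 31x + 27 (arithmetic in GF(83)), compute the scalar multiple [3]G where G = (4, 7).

Repeated addition: build up to 3G.
2G: tangent at (4, 7): λ = (3·4² + 31)/(2·7) ≡ 79/14. 14⁻¹ ≡ 6 (mod 83), so λ ≡ 79·6 ≡ 59.
  x = λ² - 4 - 4 = 3481 - 8 ≡ 70; y = λ·(4 - 70) - 7 ≡ 0. → (70, 0)
3G: (70, 0) + (4, 7). λ = (7 - 0)/(4 - 70) ≡ 7/17 mod 83. 17⁻¹ ≡ 44 (mod 83) since 17·44 = 748 ≡ 1, so λ ≡ 59.
  x = λ² - 70 - 4 = 3481 - 74 ≡ 4; y = λ·(70 - 4) - 0 ≡ 76. → (4, 76)

(4, 76)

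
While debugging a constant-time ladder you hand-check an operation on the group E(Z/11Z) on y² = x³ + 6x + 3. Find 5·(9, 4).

Write G = (9, 4).
Repeated addition: build up to 5G.
2G: tangent at (9, 4): λ = (3·9² + 6)/(2·4) ≡ 7/8. 8⁻¹ ≡ 7 (mod 11) since 8·7 = 56 ≡ 1, so λ ≡ 7·7 ≡ 5.
  x = λ² - 9 - 9 = 25 - 18 ≡ 7; y = λ·(9 - 7) - 4 ≡ 6. → (7, 6)
3G: (7, 6) + (9, 4). λ = (4 - 6)/(9 - 7) ≡ 9/2 mod 11. 2⁻¹ ≡ 6 (mod 11) since 2·6 = 12 ≡ 1, so λ ≡ 10.
  x = λ² - 7 - 9 = 100 - 16 ≡ 7; y = λ·(7 - 7) - 6 ≡ 5. → (7, 5)
4G: (7, 5) + (9, 4). λ = (4 - 5)/(9 - 7) ≡ 10/2 mod 11. 2⁻¹ ≡ 6 (mod 11) since 2·6 = 12 ≡ 1, so λ ≡ 5.
  x = λ² - 7 - 9 = 25 - 16 ≡ 9; y = λ·(7 - 9) - 5 ≡ 7. → (9, 7)
5G: (9, 7) + (9, 4): same x and y₁ ≡ -y₂, so the sum is ∞.

O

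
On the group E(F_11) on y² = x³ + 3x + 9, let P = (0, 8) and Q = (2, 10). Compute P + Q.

(0, 8) + (2, 10). λ = (10 - 8)/(2 - 0) ≡ 2/2 mod 11. 2⁻¹ ≡ 6 (mod 11), so λ ≡ 1.
  x = λ² - 0 - 2 = 1 - 2 ≡ 10; y = λ·(0 - 10) - 8 ≡ 4. → (10, 4)

(10, 4)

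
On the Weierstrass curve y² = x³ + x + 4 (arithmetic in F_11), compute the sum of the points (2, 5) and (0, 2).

(3, 10)

(2, 5) + (0, 2). λ = (2 - 5)/(0 - 2) ≡ 8/9 mod 11. 9⁻¹ ≡ 5 (mod 11) since 9·5 = 45 ≡ 1, so λ ≡ 7.
  x = λ² - 2 - 0 = 49 - 2 ≡ 3; y = λ·(2 - 3) - 5 ≡ 10. → (3, 10)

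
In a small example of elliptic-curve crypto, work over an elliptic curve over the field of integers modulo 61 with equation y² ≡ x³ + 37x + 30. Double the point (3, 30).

tangent at (3, 30): λ = (3·3² + 37)/(2·30) ≡ 3/60. 60⁻¹ ≡ 60 (mod 61), so λ ≡ 3·60 ≡ 58.
  x = λ² - 3 - 3 = 3364 - 6 ≡ 3; y = λ·(3 - 3) - 30 ≡ 31. → (3, 31)

(3, 31)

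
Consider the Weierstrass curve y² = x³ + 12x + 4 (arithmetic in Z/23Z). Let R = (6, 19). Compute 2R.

(6, 4)

tangent at (6, 19): λ = (3·6² + 12)/(2·19) ≡ 5/15. 15⁻¹ ≡ 20 (mod 23), so λ ≡ 5·20 ≡ 8.
  x = λ² - 6 - 6 = 64 - 12 ≡ 6; y = λ·(6 - 6) - 19 ≡ 4. → (6, 4)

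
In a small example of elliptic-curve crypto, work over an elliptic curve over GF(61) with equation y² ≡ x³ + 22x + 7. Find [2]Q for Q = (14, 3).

(33, 58)

tangent at (14, 3): λ = (3·14² + 22)/(2·3) ≡ 0/6. 6⁻¹ ≡ 51 (mod 61), so λ ≡ 0·51 ≡ 0.
  x = λ² - 14 - 14 = 0 - 28 ≡ 33; y = λ·(14 - 33) - 3 ≡ 58. → (33, 58)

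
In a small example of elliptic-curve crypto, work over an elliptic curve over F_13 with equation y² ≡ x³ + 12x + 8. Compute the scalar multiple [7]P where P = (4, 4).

(2, 1)

Repeated addition: build up to 7P.
2P: tangent at (4, 4): λ = (3·4² + 12)/(2·4) ≡ 8/8. 8⁻¹ ≡ 5 (mod 13) since 8·5 = 40 ≡ 1, so λ ≡ 8·5 ≡ 1.
  x = λ² - 4 - 4 = 1 - 8 ≡ 6; y = λ·(4 - 6) - 4 ≡ 7. → (6, 7)
3P: (6, 7) + (4, 4). λ = (4 - 7)/(4 - 6) ≡ 10/11 mod 13. 11⁻¹ ≡ 6 (mod 13) since 11·6 = 66 ≡ 1, so λ ≡ 8.
  x = λ² - 6 - 4 = 64 - 10 ≡ 2; y = λ·(6 - 2) - 7 ≡ 12. → (2, 12)
4P: (2, 12) + (4, 4). λ = (4 - 12)/(4 - 2) ≡ 5/2 mod 13. 2⁻¹ ≡ 7 (mod 13), so λ ≡ 9.
  x = λ² - 2 - 4 = 81 - 6 ≡ 10; y = λ·(2 - 10) - 12 ≡ 7. → (10, 7)
5P: (10, 7) + (4, 4). λ = (4 - 7)/(4 - 10) ≡ 10/7 mod 13. 7⁻¹ ≡ 2 (mod 13), so λ ≡ 7.
  x = λ² - 10 - 4 = 49 - 14 ≡ 9; y = λ·(10 - 9) - 7 ≡ 0. → (9, 0)
6P: (9, 0) + (4, 4). λ = (4 - 0)/(4 - 9) ≡ 4/8 mod 13. 8⁻¹ ≡ 5 (mod 13) since 8·5 = 40 ≡ 1, so λ ≡ 7.
  x = λ² - 9 - 4 = 49 - 13 ≡ 10; y = λ·(9 - 10) - 0 ≡ 6. → (10, 6)
7P: (10, 6) + (4, 4). λ = (4 - 6)/(4 - 10) ≡ 11/7 mod 13. 7⁻¹ ≡ 2 (mod 13), so λ ≡ 9.
  x = λ² - 10 - 4 = 81 - 14 ≡ 2; y = λ·(10 - 2) - 6 ≡ 1. → (2, 1)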